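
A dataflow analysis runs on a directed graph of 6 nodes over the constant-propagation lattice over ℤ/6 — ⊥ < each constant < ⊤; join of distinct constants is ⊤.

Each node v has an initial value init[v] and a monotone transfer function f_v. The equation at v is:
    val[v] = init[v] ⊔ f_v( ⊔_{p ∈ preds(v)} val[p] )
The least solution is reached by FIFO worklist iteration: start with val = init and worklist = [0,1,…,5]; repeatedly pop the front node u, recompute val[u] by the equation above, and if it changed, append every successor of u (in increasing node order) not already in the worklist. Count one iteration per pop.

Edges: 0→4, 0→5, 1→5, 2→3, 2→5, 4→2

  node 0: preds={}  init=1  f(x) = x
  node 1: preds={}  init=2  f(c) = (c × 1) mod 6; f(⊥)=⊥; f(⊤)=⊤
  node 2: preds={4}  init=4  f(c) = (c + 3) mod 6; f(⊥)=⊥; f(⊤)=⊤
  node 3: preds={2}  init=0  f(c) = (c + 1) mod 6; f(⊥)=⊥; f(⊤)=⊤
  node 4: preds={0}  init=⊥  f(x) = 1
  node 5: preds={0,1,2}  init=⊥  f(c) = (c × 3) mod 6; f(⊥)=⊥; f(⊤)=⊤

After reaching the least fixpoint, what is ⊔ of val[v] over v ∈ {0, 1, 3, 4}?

Iteration log — 7 steps:
  step 1. node 0  ⊔preds=⊥  new=1  stable
  step 2. node 1  ⊔preds=⊥  new=2  stable
  step 3. node 2  ⊔preds=⊥  new=4  stable
  step 4. node 3  ⊔preds=4  new=⊤  old=0  +wl: 
  step 5. node 4  ⊔preds=1  new=1  old=⊥  +wl: 2
  step 6. node 5  ⊔preds=⊤  new=⊤  old=⊥  +wl: 
  step 7. node 2  ⊔preds=1  new=4  stable

Least fixpoint reached:
  node 0: 1
  node 1: 2
  node 2: 4
  node 3: ⊤
  node 4: 1
  node 5: ⊤

⊤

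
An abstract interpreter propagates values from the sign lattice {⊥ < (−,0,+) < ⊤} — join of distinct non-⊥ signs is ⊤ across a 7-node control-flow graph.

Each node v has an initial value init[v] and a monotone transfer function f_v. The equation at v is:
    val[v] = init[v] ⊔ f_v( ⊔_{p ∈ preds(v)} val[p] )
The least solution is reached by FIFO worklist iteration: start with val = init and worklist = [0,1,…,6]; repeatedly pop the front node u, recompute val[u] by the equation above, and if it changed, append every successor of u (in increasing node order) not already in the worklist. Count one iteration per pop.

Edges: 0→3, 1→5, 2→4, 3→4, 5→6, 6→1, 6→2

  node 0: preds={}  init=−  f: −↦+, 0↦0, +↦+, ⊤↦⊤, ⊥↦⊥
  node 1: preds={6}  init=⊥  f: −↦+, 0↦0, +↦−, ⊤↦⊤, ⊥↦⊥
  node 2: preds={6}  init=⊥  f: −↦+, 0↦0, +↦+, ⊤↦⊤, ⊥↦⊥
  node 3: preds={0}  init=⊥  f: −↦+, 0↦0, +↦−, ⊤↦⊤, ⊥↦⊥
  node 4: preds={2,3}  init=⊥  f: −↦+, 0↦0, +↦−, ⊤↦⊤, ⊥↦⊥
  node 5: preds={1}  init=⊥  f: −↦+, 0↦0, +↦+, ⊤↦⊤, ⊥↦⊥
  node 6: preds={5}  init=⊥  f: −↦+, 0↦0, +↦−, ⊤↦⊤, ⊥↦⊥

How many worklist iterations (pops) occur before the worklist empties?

7

Worklist (7 pops):
  #1 pop 0: in=⊥ → − (no change)
  #2 pop 1: in=⊥ → ⊥ (no change)
  #3 pop 2: in=⊥ → ⊥ (no change)
  #4 pop 3: in=− → + (was ⊥); enqueue []
  #5 pop 4: in=+ → − (was ⊥); enqueue []
  #6 pop 5: in=⊥ → ⊥ (no change)
  #7 pop 6: in=⊥ → ⊥ (no change)

Fixpoint:
  val[0] = −
  val[1] = ⊥
  val[2] = ⊥
  val[3] = +
  val[4] = −
  val[5] = ⊥
  val[6] = ⊥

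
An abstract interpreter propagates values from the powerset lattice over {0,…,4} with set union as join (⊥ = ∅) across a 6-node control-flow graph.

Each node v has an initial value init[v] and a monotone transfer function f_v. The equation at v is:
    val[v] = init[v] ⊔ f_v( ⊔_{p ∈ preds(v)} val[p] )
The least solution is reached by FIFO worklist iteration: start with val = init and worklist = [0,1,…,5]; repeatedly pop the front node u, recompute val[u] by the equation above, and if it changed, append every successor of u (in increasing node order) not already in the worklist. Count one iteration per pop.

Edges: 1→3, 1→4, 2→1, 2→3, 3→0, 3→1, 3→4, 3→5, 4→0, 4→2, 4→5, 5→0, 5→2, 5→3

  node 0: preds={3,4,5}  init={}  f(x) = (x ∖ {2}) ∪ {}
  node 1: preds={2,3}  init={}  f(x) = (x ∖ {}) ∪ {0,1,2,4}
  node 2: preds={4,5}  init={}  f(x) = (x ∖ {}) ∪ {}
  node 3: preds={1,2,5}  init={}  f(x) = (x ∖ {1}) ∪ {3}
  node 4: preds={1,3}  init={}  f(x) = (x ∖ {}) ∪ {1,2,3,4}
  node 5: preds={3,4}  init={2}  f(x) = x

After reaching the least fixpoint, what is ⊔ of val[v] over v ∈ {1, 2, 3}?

Worklist (12 pops):
  #1 pop 0: in={2} → {} (no change)
  #2 pop 1: in={} → {0,1,2,4} (was {}); enqueue []
  #3 pop 2: in={2} → {2} (was {}); enqueue [1]
  #4 pop 3: in={0,1,2,4} → {0,2,3,4} (was {}); enqueue [0]
  #5 pop 4: in={0,1,2,3,4} → {0,1,2,3,4} (was {}); enqueue [2]
  #6 pop 5: in={0,1,2,3,4} → {0,1,2,3,4} (was {2}); enqueue [3]
  #7 pop 1: in={0,2,3,4} → {0,1,2,3,4} (was {0,1,2,4}); enqueue [4]
  #8 pop 0: in={0,1,2,3,4} → {0,1,3,4} (was {}); enqueue []
  #9 pop 2: in={0,1,2,3,4} → {0,1,2,3,4} (was {2}); enqueue [1]
  #10 pop 3: in={0,1,2,3,4} → {0,2,3,4} (no change)
  #11 pop 4: in={0,1,2,3,4} → {0,1,2,3,4} (no change)
  #12 pop 1: in={0,1,2,3,4} → {0,1,2,3,4} (no change)

Fixpoint:
  val[0] = {0,1,3,4}
  val[1] = {0,1,2,3,4}
  val[2] = {0,1,2,3,4}
  val[3] = {0,2,3,4}
  val[4] = {0,1,2,3,4}
  val[5] = {0,1,2,3,4}

{0,1,2,3,4}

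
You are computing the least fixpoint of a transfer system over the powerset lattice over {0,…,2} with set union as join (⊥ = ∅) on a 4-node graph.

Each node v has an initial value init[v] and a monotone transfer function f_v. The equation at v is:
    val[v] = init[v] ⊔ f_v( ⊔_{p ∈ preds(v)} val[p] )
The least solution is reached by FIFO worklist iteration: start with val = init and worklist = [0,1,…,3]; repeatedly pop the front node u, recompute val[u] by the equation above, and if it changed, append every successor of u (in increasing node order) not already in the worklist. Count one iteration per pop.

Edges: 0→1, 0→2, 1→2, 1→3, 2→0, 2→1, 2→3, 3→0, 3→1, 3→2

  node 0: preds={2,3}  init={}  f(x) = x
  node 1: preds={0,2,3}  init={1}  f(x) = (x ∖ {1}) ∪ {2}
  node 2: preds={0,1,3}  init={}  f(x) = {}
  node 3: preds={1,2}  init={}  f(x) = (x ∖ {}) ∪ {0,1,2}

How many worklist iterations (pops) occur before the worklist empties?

Worklist (8 pops):
  #1 pop 0: in={} → {} (no change)
  #2 pop 1: in={} → {1,2} (was {1}); enqueue []
  #3 pop 2: in={1,2} → {} (no change)
  #4 pop 3: in={1,2} → {0,1,2} (was {}); enqueue [0,1,2]
  #5 pop 0: in={0,1,2} → {0,1,2} (was {}); enqueue []
  #6 pop 1: in={0,1,2} → {0,1,2} (was {1,2}); enqueue [3]
  #7 pop 2: in={0,1,2} → {} (no change)
  #8 pop 3: in={0,1,2} → {0,1,2} (no change)

Fixpoint:
  val[0] = {0,1,2}
  val[1] = {0,1,2}
  val[2] = {}
  val[3] = {0,1,2}

8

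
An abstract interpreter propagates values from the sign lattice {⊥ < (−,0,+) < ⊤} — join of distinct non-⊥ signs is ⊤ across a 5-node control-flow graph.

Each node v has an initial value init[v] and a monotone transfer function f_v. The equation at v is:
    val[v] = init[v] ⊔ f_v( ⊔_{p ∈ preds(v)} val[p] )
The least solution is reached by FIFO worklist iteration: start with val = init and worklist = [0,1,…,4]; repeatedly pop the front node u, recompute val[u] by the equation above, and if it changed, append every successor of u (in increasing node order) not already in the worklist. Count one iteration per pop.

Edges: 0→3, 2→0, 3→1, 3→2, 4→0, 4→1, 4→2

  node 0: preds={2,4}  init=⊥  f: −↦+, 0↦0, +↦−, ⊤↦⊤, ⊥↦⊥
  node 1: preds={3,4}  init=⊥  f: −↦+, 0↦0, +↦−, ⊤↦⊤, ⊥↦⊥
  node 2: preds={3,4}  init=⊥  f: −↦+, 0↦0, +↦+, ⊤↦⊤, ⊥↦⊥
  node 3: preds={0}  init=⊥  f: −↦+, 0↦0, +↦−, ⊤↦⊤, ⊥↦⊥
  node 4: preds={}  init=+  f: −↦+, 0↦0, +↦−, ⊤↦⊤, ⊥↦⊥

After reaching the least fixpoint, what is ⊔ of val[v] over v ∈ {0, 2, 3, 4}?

⊤

Iteration log — 8 steps:
  step 1. node 0  ⊔preds=+  new=−  old=⊥  +wl: 
  step 2. node 1  ⊔preds=+  new=−  old=⊥  +wl: 
  step 3. node 2  ⊔preds=+  new=+  old=⊥  +wl: 0
  step 4. node 3  ⊔preds=−  new=+  old=⊥  +wl: 1,2
  step 5. node 4  ⊔preds=⊥  new=+  stable
  step 6. node 0  ⊔preds=+  new=−  stable
  step 7. node 1  ⊔preds=+  new=−  stable
  step 8. node 2  ⊔preds=+  new=+  stable

Least fixpoint reached:
  node 0: −
  node 1: −
  node 2: +
  node 3: +
  node 4: +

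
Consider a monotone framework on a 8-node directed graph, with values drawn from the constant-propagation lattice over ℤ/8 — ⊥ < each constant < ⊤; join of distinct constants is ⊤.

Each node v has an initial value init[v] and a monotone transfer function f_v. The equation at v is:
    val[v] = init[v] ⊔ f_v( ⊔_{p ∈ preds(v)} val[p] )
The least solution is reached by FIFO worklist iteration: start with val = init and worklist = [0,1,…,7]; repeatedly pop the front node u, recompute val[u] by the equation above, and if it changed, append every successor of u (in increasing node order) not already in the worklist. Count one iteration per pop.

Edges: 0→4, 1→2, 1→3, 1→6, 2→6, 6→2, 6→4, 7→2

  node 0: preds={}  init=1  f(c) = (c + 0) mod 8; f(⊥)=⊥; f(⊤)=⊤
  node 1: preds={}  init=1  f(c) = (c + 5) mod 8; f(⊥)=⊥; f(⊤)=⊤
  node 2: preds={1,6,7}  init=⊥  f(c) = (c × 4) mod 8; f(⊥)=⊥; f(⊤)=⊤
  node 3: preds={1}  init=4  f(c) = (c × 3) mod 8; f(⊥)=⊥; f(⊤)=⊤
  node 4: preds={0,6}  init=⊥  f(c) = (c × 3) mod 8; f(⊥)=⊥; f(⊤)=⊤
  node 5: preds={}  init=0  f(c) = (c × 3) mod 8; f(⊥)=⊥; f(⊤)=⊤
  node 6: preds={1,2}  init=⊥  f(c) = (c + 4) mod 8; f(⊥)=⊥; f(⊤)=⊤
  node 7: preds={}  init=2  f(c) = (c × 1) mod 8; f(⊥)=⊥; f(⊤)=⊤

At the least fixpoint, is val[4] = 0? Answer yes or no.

Trace (10 dequeues):
  [1] u=0 | in ⊥ | out 1 | ==
  [2] u=1 | in ⊥ | out 1 | ==
  [3] u=2 | in ⊤ | out ⊤ | prev ⊥ | push {}
  [4] u=3 | in 1 | out ⊤ | prev 4 | push {}
  [5] u=4 | in 1 | out 3 | prev ⊥ | push {}
  [6] u=5 | in ⊥ | out 0 | ==
  [7] u=6 | in ⊤ | out ⊤ | prev ⊥ | push {2,4}
  [8] u=7 | in ⊥ | out 2 | ==
  [9] u=2 | in ⊤ | out ⊤ | ==
  [10] u=4 | in ⊤ | out ⊤ | prev 3 | push {}

Converged values:
  [0] 1
  [1] 1
  [2] ⊤
  [3] ⊤
  [4] ⊤
  [5] 0
  [6] ⊤
  [7] 2

no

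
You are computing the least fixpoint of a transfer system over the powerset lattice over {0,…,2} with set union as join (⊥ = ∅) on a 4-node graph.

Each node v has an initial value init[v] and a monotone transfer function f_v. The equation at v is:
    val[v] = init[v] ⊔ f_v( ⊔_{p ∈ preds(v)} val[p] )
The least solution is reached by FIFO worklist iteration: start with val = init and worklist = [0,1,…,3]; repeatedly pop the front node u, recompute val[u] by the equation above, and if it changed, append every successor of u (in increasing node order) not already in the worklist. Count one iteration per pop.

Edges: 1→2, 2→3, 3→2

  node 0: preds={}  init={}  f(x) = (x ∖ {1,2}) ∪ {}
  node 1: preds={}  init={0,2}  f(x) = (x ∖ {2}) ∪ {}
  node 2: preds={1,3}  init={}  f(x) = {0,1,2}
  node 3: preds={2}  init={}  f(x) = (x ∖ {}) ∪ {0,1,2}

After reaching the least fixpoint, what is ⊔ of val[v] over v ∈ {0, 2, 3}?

{0,1,2}

Worklist (5 pops):
  #1 pop 0: in={} → {} (no change)
  #2 pop 1: in={} → {0,2} (no change)
  #3 pop 2: in={0,2} → {0,1,2} (was {}); enqueue []
  #4 pop 3: in={0,1,2} → {0,1,2} (was {}); enqueue [2]
  #5 pop 2: in={0,1,2} → {0,1,2} (no change)

Fixpoint:
  val[0] = {}
  val[1] = {0,2}
  val[2] = {0,1,2}
  val[3] = {0,1,2}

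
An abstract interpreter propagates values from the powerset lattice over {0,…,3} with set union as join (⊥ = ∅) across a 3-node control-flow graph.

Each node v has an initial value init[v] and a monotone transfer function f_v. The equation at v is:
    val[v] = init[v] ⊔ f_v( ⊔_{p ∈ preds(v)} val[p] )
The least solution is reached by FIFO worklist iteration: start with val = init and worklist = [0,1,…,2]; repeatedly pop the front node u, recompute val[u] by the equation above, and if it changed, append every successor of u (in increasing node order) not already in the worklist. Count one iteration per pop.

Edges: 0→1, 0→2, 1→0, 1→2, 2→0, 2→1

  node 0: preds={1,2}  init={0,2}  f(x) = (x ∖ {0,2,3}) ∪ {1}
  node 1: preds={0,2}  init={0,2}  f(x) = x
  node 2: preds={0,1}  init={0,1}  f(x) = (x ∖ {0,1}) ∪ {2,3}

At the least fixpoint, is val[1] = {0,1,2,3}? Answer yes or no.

yes

Trace (7 dequeues):
  [1] u=0 | in {0,1,2} | out {0,1,2} | prev {0,2} | push {}
  [2] u=1 | in {0,1,2} | out {0,1,2} | prev {0,2} | push {0}
  [3] u=2 | in {0,1,2} | out {0,1,2,3} | prev {0,1} | push {1}
  [4] u=0 | in {0,1,2,3} | out {0,1,2} | ==
  [5] u=1 | in {0,1,2,3} | out {0,1,2,3} | prev {0,1,2} | push {0,2}
  [6] u=0 | in {0,1,2,3} | out {0,1,2} | ==
  [7] u=2 | in {0,1,2,3} | out {0,1,2,3} | ==

Converged values:
  [0] {0,1,2}
  [1] {0,1,2,3}
  [2] {0,1,2,3}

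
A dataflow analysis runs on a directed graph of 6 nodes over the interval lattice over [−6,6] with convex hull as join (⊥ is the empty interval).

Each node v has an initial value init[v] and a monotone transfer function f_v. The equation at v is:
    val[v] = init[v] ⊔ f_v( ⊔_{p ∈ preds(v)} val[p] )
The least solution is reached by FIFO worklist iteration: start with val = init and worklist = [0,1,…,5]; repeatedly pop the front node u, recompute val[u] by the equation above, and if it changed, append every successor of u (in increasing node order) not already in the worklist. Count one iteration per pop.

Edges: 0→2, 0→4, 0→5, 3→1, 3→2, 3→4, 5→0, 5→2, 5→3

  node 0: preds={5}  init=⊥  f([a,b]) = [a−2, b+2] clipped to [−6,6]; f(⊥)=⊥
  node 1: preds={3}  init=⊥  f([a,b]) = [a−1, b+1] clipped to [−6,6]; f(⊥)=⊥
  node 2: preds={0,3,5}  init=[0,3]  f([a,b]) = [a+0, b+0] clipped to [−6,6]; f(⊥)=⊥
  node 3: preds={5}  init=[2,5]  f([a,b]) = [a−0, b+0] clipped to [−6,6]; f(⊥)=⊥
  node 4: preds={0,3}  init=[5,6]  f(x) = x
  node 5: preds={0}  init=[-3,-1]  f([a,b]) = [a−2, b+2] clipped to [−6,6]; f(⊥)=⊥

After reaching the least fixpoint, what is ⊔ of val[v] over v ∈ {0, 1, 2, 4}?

Trace (21 dequeues):
  [1] u=0 | in [-3,-1] | out [-5,1] | prev ⊥ | push {}
  [2] u=1 | in [2,5] | out [1,6] | prev ⊥ | push {}
  [3] u=2 | in [-5,5] | out [-5,5] | prev [0,3] | push {}
  [4] u=3 | in [-3,-1] | out [-3,5] | prev [2,5] | push {1,2}
  [5] u=4 | in [-5,5] | out [-5,6] | prev [5,6] | push {}
  [6] u=5 | in [-5,1] | out [-6,3] | prev [-3,-1] | push {0,3}
  [7] u=1 | in [-3,5] | out [-4,6] | prev [1,6] | push {}
  [8] u=2 | in [-6,5] | out [-6,5] | prev [-5,5] | push {}
  [9] u=0 | in [-6,3] | out [-6,5] | prev [-5,1] | push {2,4,5}
  [10] u=3 | in [-6,3] | out [-6,5] | prev [-3,5] | push {1}
  [11] u=2 | in [-6,5] | out [-6,5] | ==
  [12] u=4 | in [-6,5] | out [-6,6] | prev [-5,6] | push {}
  [13] u=5 | in [-6,5] | out [-6,6] | prev [-6,3] | push {0,2,3}
  [14] u=1 | in [-6,5] | out [-6,6] | prev [-4,6] | push {}
  [15] u=0 | in [-6,6] | out [-6,6] | prev [-6,5] | push {4,5}
  [16] u=2 | in [-6,6] | out [-6,6] | prev [-6,5] | push {}
  [17] u=3 | in [-6,6] | out [-6,6] | prev [-6,5] | push {1,2}
  [18] u=4 | in [-6,6] | out [-6,6] | ==
  [19] u=5 | in [-6,6] | out [-6,6] | ==
  [20] u=1 | in [-6,6] | out [-6,6] | ==
  [21] u=2 | in [-6,6] | out [-6,6] | ==

Converged values:
  [0] [-6,6]
  [1] [-6,6]
  [2] [-6,6]
  [3] [-6,6]
  [4] [-6,6]
  [5] [-6,6]

[-6,6]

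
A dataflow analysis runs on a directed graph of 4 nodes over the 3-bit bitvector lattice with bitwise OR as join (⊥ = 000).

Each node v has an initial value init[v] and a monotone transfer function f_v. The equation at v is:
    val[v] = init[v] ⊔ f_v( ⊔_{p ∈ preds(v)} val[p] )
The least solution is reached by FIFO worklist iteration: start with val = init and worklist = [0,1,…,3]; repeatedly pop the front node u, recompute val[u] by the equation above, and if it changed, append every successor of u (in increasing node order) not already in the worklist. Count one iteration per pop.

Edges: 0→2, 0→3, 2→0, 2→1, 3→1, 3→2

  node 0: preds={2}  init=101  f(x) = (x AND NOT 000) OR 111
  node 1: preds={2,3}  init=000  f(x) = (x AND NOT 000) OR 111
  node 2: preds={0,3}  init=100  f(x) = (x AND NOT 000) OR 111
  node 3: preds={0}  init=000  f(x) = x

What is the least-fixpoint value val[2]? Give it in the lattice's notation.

111

Trace (7 dequeues):
  [1] u=0 | in 100 | out 111 | prev 101 | push {}
  [2] u=1 | in 100 | out 111 | prev 000 | push {}
  [3] u=2 | in 111 | out 111 | prev 100 | push {0,1}
  [4] u=3 | in 111 | out 111 | prev 000 | push {2}
  [5] u=0 | in 111 | out 111 | ==
  [6] u=1 | in 111 | out 111 | ==
  [7] u=2 | in 111 | out 111 | ==

Converged values:
  [0] 111
  [1] 111
  [2] 111
  [3] 111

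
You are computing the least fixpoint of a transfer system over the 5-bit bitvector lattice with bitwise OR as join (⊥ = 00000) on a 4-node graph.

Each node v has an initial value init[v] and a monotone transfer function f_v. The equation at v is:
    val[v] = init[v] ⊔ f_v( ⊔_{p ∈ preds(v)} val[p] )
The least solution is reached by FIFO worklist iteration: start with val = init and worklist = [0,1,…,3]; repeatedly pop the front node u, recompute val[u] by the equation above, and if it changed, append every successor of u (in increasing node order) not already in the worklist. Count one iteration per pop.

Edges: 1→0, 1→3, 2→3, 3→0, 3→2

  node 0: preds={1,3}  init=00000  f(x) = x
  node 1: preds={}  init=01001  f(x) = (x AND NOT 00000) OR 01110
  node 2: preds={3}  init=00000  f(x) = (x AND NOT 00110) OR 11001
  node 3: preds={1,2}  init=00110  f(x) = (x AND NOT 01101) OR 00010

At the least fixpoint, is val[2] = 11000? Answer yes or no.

Trace (6 dequeues):
  [1] u=0 | in 01111 | out 01111 | prev 00000 | push {}
  [2] u=1 | in 00000 | out 01111 | prev 01001 | push {0}
  [3] u=2 | in 00110 | out 11001 | prev 00000 | push {}
  [4] u=3 | in 11111 | out 10110 | prev 00110 | push {2}
  [5] u=0 | in 11111 | out 11111 | prev 01111 | push {}
  [6] u=2 | in 10110 | out 11001 | ==

Converged values:
  [0] 11111
  [1] 01111
  [2] 11001
  [3] 10110

no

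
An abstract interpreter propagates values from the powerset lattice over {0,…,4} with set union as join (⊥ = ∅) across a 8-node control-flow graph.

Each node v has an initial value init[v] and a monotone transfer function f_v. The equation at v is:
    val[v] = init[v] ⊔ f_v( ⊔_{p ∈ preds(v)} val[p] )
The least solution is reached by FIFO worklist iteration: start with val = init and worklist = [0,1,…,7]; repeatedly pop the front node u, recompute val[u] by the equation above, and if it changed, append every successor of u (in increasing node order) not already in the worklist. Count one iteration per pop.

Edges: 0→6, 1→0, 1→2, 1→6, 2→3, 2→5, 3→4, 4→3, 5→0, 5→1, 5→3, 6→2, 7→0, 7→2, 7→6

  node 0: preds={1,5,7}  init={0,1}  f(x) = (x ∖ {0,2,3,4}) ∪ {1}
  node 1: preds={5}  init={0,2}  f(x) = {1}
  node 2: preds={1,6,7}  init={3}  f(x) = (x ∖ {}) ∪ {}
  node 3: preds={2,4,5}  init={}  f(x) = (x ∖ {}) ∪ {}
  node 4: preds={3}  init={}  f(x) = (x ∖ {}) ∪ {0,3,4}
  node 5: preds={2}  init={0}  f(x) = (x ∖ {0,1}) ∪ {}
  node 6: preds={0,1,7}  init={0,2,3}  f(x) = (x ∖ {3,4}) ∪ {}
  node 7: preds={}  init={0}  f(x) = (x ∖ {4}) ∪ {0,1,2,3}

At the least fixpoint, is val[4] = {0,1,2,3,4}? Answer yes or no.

yes

Trace (14 dequeues):
  [1] u=0 | in {0,2} | out {0,1} | ==
  [2] u=1 | in {0} | out {0,1,2} | prev {0,2} | push {0}
  [3] u=2 | in {0,1,2,3} | out {0,1,2,3} | prev {3} | push {}
  [4] u=3 | in {0,1,2,3} | out {0,1,2,3} | prev {} | push {}
  [5] u=4 | in {0,1,2,3} | out {0,1,2,3,4} | prev {} | push {3}
  [6] u=5 | in {0,1,2,3} | out {0,2,3} | prev {0} | push {1}
  [7] u=6 | in {0,1,2} | out {0,1,2,3} | prev {0,2,3} | push {2}
  [8] u=7 | in {} | out {0,1,2,3} | prev {0} | push {6}
  [9] u=0 | in {0,1,2,3} | out {0,1} | ==
  [10] u=3 | in {0,1,2,3,4} | out {0,1,2,3,4} | prev {0,1,2,3} | push {4}
  [11] u=1 | in {0,2,3} | out {0,1,2} | ==
  [12] u=2 | in {0,1,2,3} | out {0,1,2,3} | ==
  [13] u=6 | in {0,1,2,3} | out {0,1,2,3} | ==
  [14] u=4 | in {0,1,2,3,4} | out {0,1,2,3,4} | ==

Converged values:
  [0] {0,1}
  [1] {0,1,2}
  [2] {0,1,2,3}
  [3] {0,1,2,3,4}
  [4] {0,1,2,3,4}
  [5] {0,2,3}
  [6] {0,1,2,3}
  [7] {0,1,2,3}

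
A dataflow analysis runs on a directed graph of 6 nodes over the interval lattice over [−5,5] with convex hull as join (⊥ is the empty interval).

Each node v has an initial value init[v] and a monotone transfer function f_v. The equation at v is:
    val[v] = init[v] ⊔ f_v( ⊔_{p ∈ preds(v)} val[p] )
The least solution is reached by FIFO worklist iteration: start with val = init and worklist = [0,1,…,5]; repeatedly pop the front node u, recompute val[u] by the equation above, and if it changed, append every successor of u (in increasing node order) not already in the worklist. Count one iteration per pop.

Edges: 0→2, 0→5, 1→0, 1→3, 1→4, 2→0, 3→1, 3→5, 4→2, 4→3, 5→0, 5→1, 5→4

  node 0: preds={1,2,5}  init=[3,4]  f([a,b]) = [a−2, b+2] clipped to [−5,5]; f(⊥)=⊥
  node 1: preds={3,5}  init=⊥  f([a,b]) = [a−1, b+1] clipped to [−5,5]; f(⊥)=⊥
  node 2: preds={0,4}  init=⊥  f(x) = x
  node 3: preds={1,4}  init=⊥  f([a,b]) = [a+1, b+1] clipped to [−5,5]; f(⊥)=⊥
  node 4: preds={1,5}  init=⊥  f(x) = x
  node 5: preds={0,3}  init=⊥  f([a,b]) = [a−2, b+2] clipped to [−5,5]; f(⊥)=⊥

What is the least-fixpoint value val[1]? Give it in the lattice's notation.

Iteration log — 27 steps:
  step 1. node 0  ⊔preds=⊥  new=[3,4]  stable
  step 2. node 1  ⊔preds=⊥  new=⊥  stable
  step 3. node 2  ⊔preds=[3,4]  new=[3,4]  old=⊥  +wl: 0
  step 4. node 3  ⊔preds=⊥  new=⊥  stable
  step 5. node 4  ⊔preds=⊥  new=⊥  stable
  step 6. node 5  ⊔preds=[3,4]  new=[1,5]  old=⊥  +wl: 1,4
  step 7. node 0  ⊔preds=[1,5]  new=[-1,5]  old=[3,4]  +wl: 2,5
  step 8. node 1  ⊔preds=[1,5]  new=[0,5]  old=⊥  +wl: 0,3
  step 9. node 4  ⊔preds=[0,5]  new=[0,5]  old=⊥  +wl: 
  step 10. node 2  ⊔preds=[-1,5]  new=[-1,5]  old=[3,4]  +wl: 
  step 11. node 5  ⊔preds=[-1,5]  new=[-3,5]  old=[1,5]  +wl: 1,4
  step 12. node 0  ⊔preds=[-3,5]  new=[-5,5]  old=[-1,5]  +wl: 2,5
  step 13. node 3  ⊔preds=[0,5]  new=[1,5]  old=⊥  +wl: 
  step 14. node 1  ⊔preds=[-3,5]  new=[-4,5]  old=[0,5]  +wl: 0,3
  step 15. node 4  ⊔preds=[-4,5]  new=[-4,5]  old=[0,5]  +wl: 
  step 16. node 2  ⊔preds=[-5,5]  new=[-5,5]  old=[-1,5]  +wl: 
  step 17. node 5  ⊔preds=[-5,5]  new=[-5,5]  old=[-3,5]  +wl: 1,4
  step 18. node 0  ⊔preds=[-5,5]  new=[-5,5]  stable
  step 19. node 3  ⊔preds=[-4,5]  new=[-3,5]  old=[1,5]  +wl: 5
  step 20. node 1  ⊔preds=[-5,5]  new=[-5,5]  old=[-4,5]  +wl: 0,3
  step 21. node 4  ⊔preds=[-5,5]  new=[-5,5]  old=[-4,5]  +wl: 2
  step 22. node 5  ⊔preds=[-5,5]  new=[-5,5]  stable
  step 23. node 0  ⊔preds=[-5,5]  new=[-5,5]  stable
  step 24. node 3  ⊔preds=[-5,5]  new=[-4,5]  old=[-3,5]  +wl: 1,5
  step 25. node 2  ⊔preds=[-5,5]  new=[-5,5]  stable
  step 26. node 1  ⊔preds=[-5,5]  new=[-5,5]  stable
  step 27. node 5  ⊔preds=[-5,5]  new=[-5,5]  stable

Least fixpoint reached:
  node 0: [-5,5]
  node 1: [-5,5]
  node 2: [-5,5]
  node 3: [-4,5]
  node 4: [-5,5]
  node 5: [-5,5]

[-5,5]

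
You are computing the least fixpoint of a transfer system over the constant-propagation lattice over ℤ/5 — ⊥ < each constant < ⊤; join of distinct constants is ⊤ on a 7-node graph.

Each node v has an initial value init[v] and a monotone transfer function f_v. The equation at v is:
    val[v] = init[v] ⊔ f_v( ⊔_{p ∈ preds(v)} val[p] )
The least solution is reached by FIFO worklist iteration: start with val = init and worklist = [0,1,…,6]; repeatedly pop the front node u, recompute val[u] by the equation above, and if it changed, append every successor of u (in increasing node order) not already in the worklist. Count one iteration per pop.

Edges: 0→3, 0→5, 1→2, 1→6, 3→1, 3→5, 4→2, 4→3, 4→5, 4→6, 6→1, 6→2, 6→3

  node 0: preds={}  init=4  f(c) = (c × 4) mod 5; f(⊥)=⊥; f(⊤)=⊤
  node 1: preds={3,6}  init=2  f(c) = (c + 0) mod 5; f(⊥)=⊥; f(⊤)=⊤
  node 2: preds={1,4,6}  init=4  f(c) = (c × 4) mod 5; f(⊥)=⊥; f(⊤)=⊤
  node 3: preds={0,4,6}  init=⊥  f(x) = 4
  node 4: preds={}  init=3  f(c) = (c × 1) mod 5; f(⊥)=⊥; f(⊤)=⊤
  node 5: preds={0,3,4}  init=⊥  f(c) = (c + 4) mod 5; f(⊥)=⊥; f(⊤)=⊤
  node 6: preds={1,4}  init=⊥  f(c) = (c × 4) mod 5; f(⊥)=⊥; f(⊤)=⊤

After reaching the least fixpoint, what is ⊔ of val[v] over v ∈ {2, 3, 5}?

⊤

Worklist (11 pops):
  #1 pop 0: in=⊥ → 4 (no change)
  #2 pop 1: in=⊥ → 2 (no change)
  #3 pop 2: in=⊤ → ⊤ (was 4); enqueue []
  #4 pop 3: in=⊤ → 4 (was ⊥); enqueue [1]
  #5 pop 4: in=⊥ → 3 (no change)
  #6 pop 5: in=⊤ → ⊤ (was ⊥); enqueue []
  #7 pop 6: in=⊤ → ⊤ (was ⊥); enqueue [2,3]
  #8 pop 1: in=⊤ → ⊤ (was 2); enqueue [6]
  #9 pop 2: in=⊤ → ⊤ (no change)
  #10 pop 3: in=⊤ → 4 (no change)
  #11 pop 6: in=⊤ → ⊤ (no change)

Fixpoint:
  val[0] = 4
  val[1] = ⊤
  val[2] = ⊤
  val[3] = 4
  val[4] = 3
  val[5] = ⊤
  val[6] = ⊤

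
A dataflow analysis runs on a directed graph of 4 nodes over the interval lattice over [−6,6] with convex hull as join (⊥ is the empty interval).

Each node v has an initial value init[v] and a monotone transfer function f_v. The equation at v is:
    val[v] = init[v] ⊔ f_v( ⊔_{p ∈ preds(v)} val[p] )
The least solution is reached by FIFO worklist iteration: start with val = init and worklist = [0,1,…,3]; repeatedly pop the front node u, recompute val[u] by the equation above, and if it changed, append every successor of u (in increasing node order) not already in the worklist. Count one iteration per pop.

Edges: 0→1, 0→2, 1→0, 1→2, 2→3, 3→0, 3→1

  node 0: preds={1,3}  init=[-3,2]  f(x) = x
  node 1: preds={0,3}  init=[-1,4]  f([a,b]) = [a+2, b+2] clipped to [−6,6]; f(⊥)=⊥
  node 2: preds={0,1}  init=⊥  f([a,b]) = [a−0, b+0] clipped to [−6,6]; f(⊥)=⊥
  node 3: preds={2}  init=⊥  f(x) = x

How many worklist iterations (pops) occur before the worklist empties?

7

Iteration log — 7 steps:
  step 1. node 0  ⊔preds=[-1,4]  new=[-3,4]  old=[-3,2]  +wl: 
  step 2. node 1  ⊔preds=[-3,4]  new=[-1,6]  old=[-1,4]  +wl: 0
  step 3. node 2  ⊔preds=[-3,6]  new=[-3,6]  old=⊥  +wl: 
  step 4. node 3  ⊔preds=[-3,6]  new=[-3,6]  old=⊥  +wl: 1
  step 5. node 0  ⊔preds=[-3,6]  new=[-3,6]  old=[-3,4]  +wl: 2
  step 6. node 1  ⊔preds=[-3,6]  new=[-1,6]  stable
  step 7. node 2  ⊔preds=[-3,6]  new=[-3,6]  stable

Least fixpoint reached:
  node 0: [-3,6]
  node 1: [-1,6]
  node 2: [-3,6]
  node 3: [-3,6]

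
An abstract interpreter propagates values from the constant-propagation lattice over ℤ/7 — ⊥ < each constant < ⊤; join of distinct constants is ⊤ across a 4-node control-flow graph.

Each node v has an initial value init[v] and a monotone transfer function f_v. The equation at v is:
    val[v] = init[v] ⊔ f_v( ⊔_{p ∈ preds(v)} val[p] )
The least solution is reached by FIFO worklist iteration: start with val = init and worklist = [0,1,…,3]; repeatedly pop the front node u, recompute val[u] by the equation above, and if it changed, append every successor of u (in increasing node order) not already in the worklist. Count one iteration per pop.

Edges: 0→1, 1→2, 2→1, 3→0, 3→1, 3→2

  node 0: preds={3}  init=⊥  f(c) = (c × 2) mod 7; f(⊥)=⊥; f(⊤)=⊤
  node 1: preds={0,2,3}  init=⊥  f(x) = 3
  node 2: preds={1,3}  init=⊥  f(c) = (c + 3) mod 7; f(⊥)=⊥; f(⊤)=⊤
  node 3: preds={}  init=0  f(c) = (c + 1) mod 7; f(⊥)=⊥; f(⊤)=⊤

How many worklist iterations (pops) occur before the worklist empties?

5

Iteration log — 5 steps:
  step 1. node 0  ⊔preds=0  new=0  old=⊥  +wl: 
  step 2. node 1  ⊔preds=0  new=3  old=⊥  +wl: 
  step 3. node 2  ⊔preds=⊤  new=⊤  old=⊥  +wl: 1
  step 4. node 3  ⊔preds=⊥  new=0  stable
  step 5. node 1  ⊔preds=⊤  new=3  stable

Least fixpoint reached:
  node 0: 0
  node 1: 3
  node 2: ⊤
  node 3: 0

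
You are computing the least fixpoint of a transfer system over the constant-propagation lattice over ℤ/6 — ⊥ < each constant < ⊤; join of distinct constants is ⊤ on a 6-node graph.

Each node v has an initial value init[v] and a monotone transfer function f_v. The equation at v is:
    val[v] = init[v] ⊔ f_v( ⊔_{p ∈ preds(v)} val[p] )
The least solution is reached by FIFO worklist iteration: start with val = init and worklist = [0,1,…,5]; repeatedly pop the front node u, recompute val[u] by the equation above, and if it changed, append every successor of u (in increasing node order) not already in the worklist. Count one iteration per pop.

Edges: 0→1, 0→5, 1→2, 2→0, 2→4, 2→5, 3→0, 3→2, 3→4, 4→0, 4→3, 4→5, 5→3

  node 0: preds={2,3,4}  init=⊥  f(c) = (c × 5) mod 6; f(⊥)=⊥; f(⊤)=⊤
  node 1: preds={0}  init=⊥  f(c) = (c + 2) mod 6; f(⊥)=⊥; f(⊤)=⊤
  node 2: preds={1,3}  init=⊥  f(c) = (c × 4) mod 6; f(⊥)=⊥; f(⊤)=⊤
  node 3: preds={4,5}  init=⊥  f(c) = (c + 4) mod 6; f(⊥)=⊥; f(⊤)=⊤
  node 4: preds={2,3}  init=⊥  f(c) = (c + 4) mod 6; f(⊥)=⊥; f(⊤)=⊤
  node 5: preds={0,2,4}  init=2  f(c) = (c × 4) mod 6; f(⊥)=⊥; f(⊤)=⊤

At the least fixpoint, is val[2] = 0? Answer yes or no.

no

Trace (18 dequeues):
  [1] u=0 | in ⊥ | out ⊥ | ==
  [2] u=1 | in ⊥ | out ⊥ | ==
  [3] u=2 | in ⊥ | out ⊥ | ==
  [4] u=3 | in 2 | out 0 | prev ⊥ | push {0,2}
  [5] u=4 | in 0 | out 4 | prev ⊥ | push {3}
  [6] u=5 | in 4 | out ⊤ | prev 2 | push {}
  [7] u=0 | in ⊤ | out ⊤ | prev ⊥ | push {1,5}
  [8] u=2 | in 0 | out 0 | prev ⊥ | push {0,4}
  [9] u=3 | in ⊤ | out ⊤ | prev 0 | push {2}
  [10] u=1 | in ⊤ | out ⊤ | prev ⊥ | push {}
  [11] u=5 | in ⊤ | out ⊤ | ==
  [12] u=0 | in ⊤ | out ⊤ | ==
  [13] u=4 | in ⊤ | out ⊤ | prev 4 | push {0,3,5}
  [14] u=2 | in ⊤ | out ⊤ | prev 0 | push {4}
  [15] u=0 | in ⊤ | out ⊤ | ==
  [16] u=3 | in ⊤ | out ⊤ | ==
  [17] u=5 | in ⊤ | out ⊤ | ==
  [18] u=4 | in ⊤ | out ⊤ | ==

Converged values:
  [0] ⊤
  [1] ⊤
  [2] ⊤
  [3] ⊤
  [4] ⊤
  [5] ⊤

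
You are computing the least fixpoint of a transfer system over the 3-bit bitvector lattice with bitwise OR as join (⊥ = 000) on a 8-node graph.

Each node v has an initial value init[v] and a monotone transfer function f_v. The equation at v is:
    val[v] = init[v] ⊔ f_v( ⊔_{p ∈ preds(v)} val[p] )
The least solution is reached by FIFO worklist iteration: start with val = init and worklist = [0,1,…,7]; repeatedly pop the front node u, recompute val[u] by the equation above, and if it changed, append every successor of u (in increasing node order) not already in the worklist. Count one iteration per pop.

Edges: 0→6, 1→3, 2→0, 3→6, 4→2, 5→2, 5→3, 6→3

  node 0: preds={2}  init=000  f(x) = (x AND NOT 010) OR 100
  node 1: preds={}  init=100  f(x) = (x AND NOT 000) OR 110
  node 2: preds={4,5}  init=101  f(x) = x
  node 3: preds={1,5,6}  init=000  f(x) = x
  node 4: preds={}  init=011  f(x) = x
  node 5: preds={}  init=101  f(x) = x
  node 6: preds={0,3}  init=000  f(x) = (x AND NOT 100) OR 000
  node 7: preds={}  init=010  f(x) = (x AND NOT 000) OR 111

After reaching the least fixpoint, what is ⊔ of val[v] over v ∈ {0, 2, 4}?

111

Worklist (10 pops):
  #1 pop 0: in=101 → 101 (was 000); enqueue []
  #2 pop 1: in=000 → 110 (was 100); enqueue []
  #3 pop 2: in=111 → 111 (was 101); enqueue [0]
  #4 pop 3: in=111 → 111 (was 000); enqueue []
  #5 pop 4: in=000 → 011 (no change)
  #6 pop 5: in=000 → 101 (no change)
  #7 pop 6: in=111 → 011 (was 000); enqueue [3]
  #8 pop 7: in=000 → 111 (was 010); enqueue []
  #9 pop 0: in=111 → 101 (no change)
  #10 pop 3: in=111 → 111 (no change)

Fixpoint:
  val[0] = 101
  val[1] = 110
  val[2] = 111
  val[3] = 111
  val[4] = 011
  val[5] = 101
  val[6] = 011
  val[7] = 111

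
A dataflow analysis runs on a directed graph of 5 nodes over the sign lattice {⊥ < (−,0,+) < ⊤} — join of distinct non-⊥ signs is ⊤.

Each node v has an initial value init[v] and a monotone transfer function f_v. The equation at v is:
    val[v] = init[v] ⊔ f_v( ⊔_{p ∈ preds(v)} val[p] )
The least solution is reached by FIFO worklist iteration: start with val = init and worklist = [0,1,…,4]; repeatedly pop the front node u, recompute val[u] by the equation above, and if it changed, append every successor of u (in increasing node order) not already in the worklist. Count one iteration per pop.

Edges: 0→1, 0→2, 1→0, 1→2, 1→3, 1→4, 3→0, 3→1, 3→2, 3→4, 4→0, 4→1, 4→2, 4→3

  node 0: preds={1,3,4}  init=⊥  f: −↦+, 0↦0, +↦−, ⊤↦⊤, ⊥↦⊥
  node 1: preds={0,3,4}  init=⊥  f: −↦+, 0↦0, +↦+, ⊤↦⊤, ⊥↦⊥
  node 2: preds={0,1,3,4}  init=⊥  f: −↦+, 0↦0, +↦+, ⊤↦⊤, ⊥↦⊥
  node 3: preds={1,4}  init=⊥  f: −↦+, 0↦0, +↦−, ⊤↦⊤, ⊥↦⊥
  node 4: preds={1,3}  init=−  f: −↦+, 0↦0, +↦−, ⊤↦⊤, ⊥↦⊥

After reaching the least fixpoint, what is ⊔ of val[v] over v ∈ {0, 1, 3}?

Iteration log — 9 steps:
  step 1. node 0  ⊔preds=−  new=+  old=⊥  +wl: 
  step 2. node 1  ⊔preds=⊤  new=⊤  old=⊥  +wl: 0
  step 3. node 2  ⊔preds=⊤  new=⊤  old=⊥  +wl: 
  step 4. node 3  ⊔preds=⊤  new=⊤  old=⊥  +wl: 1,2
  step 5. node 4  ⊔preds=⊤  new=⊤  old=−  +wl: 3
  step 6. node 0  ⊔preds=⊤  new=⊤  old=+  +wl: 
  step 7. node 1  ⊔preds=⊤  new=⊤  stable
  step 8. node 2  ⊔preds=⊤  new=⊤  stable
  step 9. node 3  ⊔preds=⊤  new=⊤  stable

Least fixpoint reached:
  node 0: ⊤
  node 1: ⊤
  node 2: ⊤
  node 3: ⊤
  node 4: ⊤

⊤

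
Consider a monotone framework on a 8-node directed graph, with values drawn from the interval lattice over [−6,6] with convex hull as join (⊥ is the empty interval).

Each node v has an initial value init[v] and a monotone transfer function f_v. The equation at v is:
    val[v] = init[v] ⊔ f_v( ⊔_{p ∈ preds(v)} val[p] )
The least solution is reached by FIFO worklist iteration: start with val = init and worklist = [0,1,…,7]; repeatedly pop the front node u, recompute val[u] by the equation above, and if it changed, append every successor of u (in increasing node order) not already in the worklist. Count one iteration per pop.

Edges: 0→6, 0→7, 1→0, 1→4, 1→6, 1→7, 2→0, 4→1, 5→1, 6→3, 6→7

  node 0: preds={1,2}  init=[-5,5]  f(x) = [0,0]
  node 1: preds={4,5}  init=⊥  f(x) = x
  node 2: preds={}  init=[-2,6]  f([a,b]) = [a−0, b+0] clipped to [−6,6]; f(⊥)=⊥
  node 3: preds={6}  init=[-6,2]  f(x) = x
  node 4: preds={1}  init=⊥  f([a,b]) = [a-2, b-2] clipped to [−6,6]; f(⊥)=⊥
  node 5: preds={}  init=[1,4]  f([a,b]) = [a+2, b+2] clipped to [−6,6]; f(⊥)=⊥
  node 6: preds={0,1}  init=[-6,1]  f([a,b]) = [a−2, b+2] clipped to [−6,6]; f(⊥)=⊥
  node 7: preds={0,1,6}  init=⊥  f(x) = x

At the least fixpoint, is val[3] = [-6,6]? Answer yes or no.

yes

Worklist (30 pops):
  #1 pop 0: in=[-2,6] → [-5,5] (no change)
  #2 pop 1: in=[1,4] → [1,4] (was ⊥); enqueue [0]
  #3 pop 2: in=⊥ → [-2,6] (no change)
  #4 pop 3: in=[-6,1] → [-6,2] (no change)
  #5 pop 4: in=[1,4] → [-1,2] (was ⊥); enqueue [1]
  #6 pop 5: in=⊥ → [1,4] (no change)
  #7 pop 6: in=[-5,5] → [-6,6] (was [-6,1]); enqueue [3]
  #8 pop 7: in=[-6,6] → [-6,6] (was ⊥); enqueue []
  #9 pop 0: in=[-2,6] → [-5,5] (no change)
  #10 pop 1: in=[-1,4] → [-1,4] (was [1,4]); enqueue [0,4,6,7]
  #11 pop 3: in=[-6,6] → [-6,6] (was [-6,2]); enqueue []
  #12 pop 0: in=[-2,6] → [-5,5] (no change)
  #13 pop 4: in=[-1,4] → [-3,2] (was [-1,2]); enqueue [1]
  #14 pop 6: in=[-5,5] → [-6,6] (no change)
  #15 pop 7: in=[-6,6] → [-6,6] (no change)
  #16 pop 1: in=[-3,4] → [-3,4] (was [-1,4]); enqueue [0,4,6,7]
  #17 pop 0: in=[-3,6] → [-5,5] (no change)
  #18 pop 4: in=[-3,4] → [-5,2] (was [-3,2]); enqueue [1]
  #19 pop 6: in=[-5,5] → [-6,6] (no change)
  #20 pop 7: in=[-6,6] → [-6,6] (no change)
  #21 pop 1: in=[-5,4] → [-5,4] (was [-3,4]); enqueue [0,4,6,7]
  #22 pop 0: in=[-5,6] → [-5,5] (no change)
  #23 pop 4: in=[-5,4] → [-6,2] (was [-5,2]); enqueue [1]
  #24 pop 6: in=[-5,5] → [-6,6] (no change)
  #25 pop 7: in=[-6,6] → [-6,6] (no change)
  #26 pop 1: in=[-6,4] → [-6,4] (was [-5,4]); enqueue [0,4,6,7]
  #27 pop 0: in=[-6,6] → [-5,5] (no change)
  #28 pop 4: in=[-6,4] → [-6,2] (no change)
  #29 pop 6: in=[-6,5] → [-6,6] (no change)
  #30 pop 7: in=[-6,6] → [-6,6] (no change)

Fixpoint:
  val[0] = [-5,5]
  val[1] = [-6,4]
  val[2] = [-2,6]
  val[3] = [-6,6]
  val[4] = [-6,2]
  val[5] = [1,4]
  val[6] = [-6,6]
  val[7] = [-6,6]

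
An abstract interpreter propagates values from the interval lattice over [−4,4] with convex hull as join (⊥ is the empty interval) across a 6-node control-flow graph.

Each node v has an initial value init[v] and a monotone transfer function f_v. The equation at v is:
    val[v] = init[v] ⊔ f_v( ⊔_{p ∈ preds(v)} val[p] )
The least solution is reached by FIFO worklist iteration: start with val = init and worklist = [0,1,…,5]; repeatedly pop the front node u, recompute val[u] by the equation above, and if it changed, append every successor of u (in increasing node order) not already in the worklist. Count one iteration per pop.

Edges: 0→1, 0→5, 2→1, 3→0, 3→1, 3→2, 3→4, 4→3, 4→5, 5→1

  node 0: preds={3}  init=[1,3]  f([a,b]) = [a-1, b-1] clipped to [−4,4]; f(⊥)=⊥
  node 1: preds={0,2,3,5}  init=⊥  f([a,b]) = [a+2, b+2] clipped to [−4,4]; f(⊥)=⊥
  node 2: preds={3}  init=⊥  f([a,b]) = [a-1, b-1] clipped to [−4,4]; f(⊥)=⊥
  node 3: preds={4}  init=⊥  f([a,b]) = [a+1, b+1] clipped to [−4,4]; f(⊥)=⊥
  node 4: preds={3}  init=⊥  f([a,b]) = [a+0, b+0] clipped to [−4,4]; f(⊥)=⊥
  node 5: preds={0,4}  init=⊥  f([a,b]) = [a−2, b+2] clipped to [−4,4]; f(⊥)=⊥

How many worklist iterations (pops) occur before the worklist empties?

Iteration log — 7 steps:
  step 1. node 0  ⊔preds=⊥  new=[1,3]  stable
  step 2. node 1  ⊔preds=[1,3]  new=[3,4]  old=⊥  +wl: 
  step 3. node 2  ⊔preds=⊥  new=⊥  stable
  step 4. node 3  ⊔preds=⊥  new=⊥  stable
  step 5. node 4  ⊔preds=⊥  new=⊥  stable
  step 6. node 5  ⊔preds=[1,3]  new=[-1,4]  old=⊥  +wl: 1
  step 7. node 1  ⊔preds=[-1,4]  new=[1,4]  old=[3,4]  +wl: 

Least fixpoint reached:
  node 0: [1,3]
  node 1: [1,4]
  node 2: ⊥
  node 3: ⊥
  node 4: ⊥
  node 5: [-1,4]

7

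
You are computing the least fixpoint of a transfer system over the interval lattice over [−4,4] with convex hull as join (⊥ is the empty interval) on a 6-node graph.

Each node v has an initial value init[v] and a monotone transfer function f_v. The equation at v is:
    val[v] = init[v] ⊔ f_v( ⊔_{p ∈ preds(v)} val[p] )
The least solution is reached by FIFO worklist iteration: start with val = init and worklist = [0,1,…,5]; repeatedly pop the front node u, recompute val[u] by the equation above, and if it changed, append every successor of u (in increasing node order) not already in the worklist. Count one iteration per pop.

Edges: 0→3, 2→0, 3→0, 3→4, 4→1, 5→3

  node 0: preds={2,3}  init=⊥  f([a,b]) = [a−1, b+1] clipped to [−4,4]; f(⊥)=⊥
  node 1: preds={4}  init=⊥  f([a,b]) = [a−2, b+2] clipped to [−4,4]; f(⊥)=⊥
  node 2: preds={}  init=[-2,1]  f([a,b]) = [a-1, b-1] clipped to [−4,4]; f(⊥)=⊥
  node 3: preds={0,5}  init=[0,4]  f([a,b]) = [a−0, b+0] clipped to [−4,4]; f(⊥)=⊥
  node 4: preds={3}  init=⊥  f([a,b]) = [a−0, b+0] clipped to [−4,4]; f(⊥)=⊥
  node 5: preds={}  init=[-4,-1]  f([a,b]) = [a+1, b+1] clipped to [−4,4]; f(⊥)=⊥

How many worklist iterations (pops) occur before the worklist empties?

Trace (9 dequeues):
  [1] u=0 | in [-2,4] | out [-3,4] | prev ⊥ | push {}
  [2] u=1 | in ⊥ | out ⊥ | ==
  [3] u=2 | in ⊥ | out [-2,1] | ==
  [4] u=3 | in [-4,4] | out [-4,4] | prev [0,4] | push {0}
  [5] u=4 | in [-4,4] | out [-4,4] | prev ⊥ | push {1}
  [6] u=5 | in ⊥ | out [-4,-1] | ==
  [7] u=0 | in [-4,4] | out [-4,4] | prev [-3,4] | push {3}
  [8] u=1 | in [-4,4] | out [-4,4] | prev ⊥ | push {}
  [9] u=3 | in [-4,4] | out [-4,4] | ==

Converged values:
  [0] [-4,4]
  [1] [-4,4]
  [2] [-2,1]
  [3] [-4,4]
  [4] [-4,4]
  [5] [-4,-1]

9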